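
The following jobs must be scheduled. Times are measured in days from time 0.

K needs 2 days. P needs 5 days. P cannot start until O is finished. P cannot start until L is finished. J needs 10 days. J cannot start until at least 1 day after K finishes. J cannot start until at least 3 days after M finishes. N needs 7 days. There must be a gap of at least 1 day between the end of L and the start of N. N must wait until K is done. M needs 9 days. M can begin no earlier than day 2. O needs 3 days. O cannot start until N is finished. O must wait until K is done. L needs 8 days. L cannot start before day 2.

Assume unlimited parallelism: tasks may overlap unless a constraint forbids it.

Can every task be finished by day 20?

No

M waits on its own release at day 2, so it starts at day 2 and finishes at 2 + 9 = day 11.
L waits on its own release at day 2, so it starts at day 2 and finishes at 2 + 8 = day 10.
K can start immediately at day 0; it finishes at day 2.
For N: L (finishes day 10, plus 1-day gap → day 11); K (finishes day 2). Taking the maximum gives a start of day 11, and it finishes at 11 + 7 = day 18.
O needs all of N (finishes day 18); K (finishes day 2). That puts its earliest start at day 18; it finishes at 18 + 3 = day 21.
P needs all of O (finishes day 21); L (finishes day 10). That puts its earliest start at day 21; it finishes at 21 + 5 = day 26.
J has to wait for K (finishes day 2, plus 1-day gap → day 3); M (finishes day 11, plus 3-day gap → day 14). The latest of these is day 14, so J runs day 14 to 14 + 10 = day 24.
The earliest everything can be done is day 26, which is after the deadline of 20, so it is not possible.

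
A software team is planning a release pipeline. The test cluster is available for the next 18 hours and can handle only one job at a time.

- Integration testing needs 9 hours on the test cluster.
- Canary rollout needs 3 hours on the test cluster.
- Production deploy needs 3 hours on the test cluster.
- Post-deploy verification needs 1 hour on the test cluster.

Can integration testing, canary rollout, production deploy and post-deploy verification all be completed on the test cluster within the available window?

Yes

Running back to back, the jobs need 9 + 3 + 3 + 1 = 16 hours on the test cluster.
Since 16 ≤ 18, they fit within the window.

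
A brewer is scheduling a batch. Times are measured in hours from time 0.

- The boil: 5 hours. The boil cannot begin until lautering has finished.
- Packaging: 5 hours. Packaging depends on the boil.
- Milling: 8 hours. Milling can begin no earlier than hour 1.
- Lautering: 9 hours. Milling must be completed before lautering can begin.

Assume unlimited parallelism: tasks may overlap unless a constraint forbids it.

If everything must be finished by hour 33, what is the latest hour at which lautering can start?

14

Packaging must finish by hour 33; it takes 5 hours, so it must start by 33 − 5 = hour 28.
The boil has to be done before packaging (must start by hour 28). That means finishing by hour 28, i.e. starting by 28 − 5 = hour 23.
Lautering feeds into the boil (must start by hour 23); so lautering must finish by hour 23 and therefore start by hour 14.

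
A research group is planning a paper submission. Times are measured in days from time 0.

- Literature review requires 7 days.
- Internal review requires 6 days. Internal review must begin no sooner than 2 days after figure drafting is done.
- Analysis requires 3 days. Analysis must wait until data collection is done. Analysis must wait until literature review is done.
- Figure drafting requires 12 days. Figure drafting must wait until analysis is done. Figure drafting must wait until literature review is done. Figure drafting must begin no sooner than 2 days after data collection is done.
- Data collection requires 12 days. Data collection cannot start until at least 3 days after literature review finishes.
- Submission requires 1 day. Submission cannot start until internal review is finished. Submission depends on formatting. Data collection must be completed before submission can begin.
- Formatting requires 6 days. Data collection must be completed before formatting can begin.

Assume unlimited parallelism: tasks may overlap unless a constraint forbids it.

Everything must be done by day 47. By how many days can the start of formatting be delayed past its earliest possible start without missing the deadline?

Literature review has no prerequisites, so it starts at day 0 and finishes at day 7.
Data collection waits on literature review (finishes day 7, plus 3-day gap → day 10), so it starts at day 10 and finishes at 10 + 12 = day 22.
Formatting cannot begin until data collection (finishes day 22). It runs from day 22 to 22 + 6 = day 28.

Working backward from the deadline:
Submission must finish by day 47; it takes 1 day, so it must start by 47 − 1 = day 46.
Formatting has to be done before submission (must start by day 46). That means finishing by day 46, i.e. starting by 46 − 6 = day 40.
So formatting can start as early as day 22 and as late as day 40, giving 40 − 22 = 18 days of slack.

18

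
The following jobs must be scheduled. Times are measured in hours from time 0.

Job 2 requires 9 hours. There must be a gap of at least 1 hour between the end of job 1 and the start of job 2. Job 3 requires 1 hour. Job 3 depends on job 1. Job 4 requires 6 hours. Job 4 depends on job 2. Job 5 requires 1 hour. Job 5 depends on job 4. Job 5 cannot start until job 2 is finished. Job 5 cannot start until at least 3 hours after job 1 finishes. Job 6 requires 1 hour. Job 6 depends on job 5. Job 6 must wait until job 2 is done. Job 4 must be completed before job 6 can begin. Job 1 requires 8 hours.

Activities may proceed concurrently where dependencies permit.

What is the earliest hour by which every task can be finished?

26

Job 1 has no prerequisites, so it starts at hour 0 and finishes at hour 8.
After job 1 (finishes hour 8), job 3 can start at hour 8 and finishes at hour 9.
Job 2 cannot begin until job 1 (finishes hour 8, plus 1-hour gap → hour 9). It runs from hour 9 to 9 + 9 = hour 18.
After job 2 (finishes hour 18), job 4 can start at hour 18 and finishes at hour 24.
Job 5 cannot start until job 4 (finishes hour 24); job 2 (finishes hour 18); job 1 (finishes hour 8, plus 3-hour gap → hour 11). The controlling bound is hour 24, so job 5 finishes at 24 + 1 = hour 25.
Job 6 has to wait for job 5 (finishes hour 25); job 2 (finishes hour 18); job 4 (finishes hour 24). The latest of these is hour 25, so job 6 runs hour 25 to 25 + 1 = hour 26.
All tasks are finished once the last one completes. Finish times: Job 1 at 8, Job 2 at 18, Job 3 at 9, Job 4 at 24, Job 5 at 25, Job 6 at 26. The latest is hour 26.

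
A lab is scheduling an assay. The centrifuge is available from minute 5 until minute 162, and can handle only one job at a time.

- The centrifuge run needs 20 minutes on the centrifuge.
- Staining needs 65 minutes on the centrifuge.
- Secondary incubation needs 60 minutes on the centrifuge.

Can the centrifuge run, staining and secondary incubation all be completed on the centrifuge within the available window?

Yes

The centrifuge window is 162 − 5 = 157 minutes.
Running back to back, the jobs need 20 + 65 + 60 = 145 minutes on the centrifuge.
Since 145 ≤ 157, they fit within the window.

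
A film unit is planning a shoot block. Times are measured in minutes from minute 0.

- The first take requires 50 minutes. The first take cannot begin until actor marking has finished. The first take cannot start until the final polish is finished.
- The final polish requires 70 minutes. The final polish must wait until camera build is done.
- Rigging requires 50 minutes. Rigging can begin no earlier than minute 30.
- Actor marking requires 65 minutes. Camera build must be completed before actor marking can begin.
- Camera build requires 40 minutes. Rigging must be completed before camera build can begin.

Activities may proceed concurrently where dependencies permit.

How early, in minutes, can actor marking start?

120

After its own release at minute 30, rigging can start at minute 30 and finishes at minute 80.
After rigging (finishes minute 80), camera build can start at minute 80 and finishes at minute 120.
Actor marking waits on camera build (finishes minute 120), so the earliest it can start is minute 120.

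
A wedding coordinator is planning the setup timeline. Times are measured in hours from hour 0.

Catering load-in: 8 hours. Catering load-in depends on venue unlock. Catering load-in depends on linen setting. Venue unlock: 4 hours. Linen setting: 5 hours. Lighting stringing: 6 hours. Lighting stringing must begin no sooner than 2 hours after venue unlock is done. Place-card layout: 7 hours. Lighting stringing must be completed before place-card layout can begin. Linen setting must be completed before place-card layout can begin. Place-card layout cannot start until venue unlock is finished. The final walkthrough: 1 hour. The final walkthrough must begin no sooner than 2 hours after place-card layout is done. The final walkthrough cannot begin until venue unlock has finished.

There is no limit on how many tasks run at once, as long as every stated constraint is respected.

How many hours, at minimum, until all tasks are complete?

Linen setting has no prerequisites, so it starts at hour 0 and finishes at hour 5.
Venue unlock can start immediately at hour 0; it finishes at hour 4.
Catering load-in cannot start until venue unlock (finishes hour 4); linen setting (finishes hour 5). The controlling bound is hour 5, so catering load-in finishes at 5 + 8 = hour 13.
After venue unlock (finishes hour 4, plus 2-hour gap → hour 6), lighting stringing can start at hour 6 and finishes at hour 12.
Place-card layout needs all of lighting stringing (finishes hour 12); linen setting (finishes hour 5); venue unlock (finishes hour 4). That puts its earliest start at hour 12; it finishes at 12 + 7 = hour 19.
The final walkthrough has to wait for place-card layout (finishes hour 19, plus 2-hour gap → hour 21); venue unlock (finishes hour 4). The latest of these is hour 21, so the final walkthrough runs hour 21 to 21 + 1 = hour 22.
All tasks are finished once the last one completes. Finish times: Venue unlock at 4, Linen setting at 5, Lighting stringing at 12, Catering load-in at 13, Place-card layout at 19, The final walkthrough at 22. The latest is hour 22.

22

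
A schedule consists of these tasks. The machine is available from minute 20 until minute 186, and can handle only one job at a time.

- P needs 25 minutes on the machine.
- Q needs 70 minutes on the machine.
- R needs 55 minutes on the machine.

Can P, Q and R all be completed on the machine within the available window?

The machine window is 186 − 20 = 166 minutes.
Running back to back, the jobs need 25 + 70 + 55 = 150 minutes on the machine.
Since 150 ≤ 166, they fit within the window.

Yes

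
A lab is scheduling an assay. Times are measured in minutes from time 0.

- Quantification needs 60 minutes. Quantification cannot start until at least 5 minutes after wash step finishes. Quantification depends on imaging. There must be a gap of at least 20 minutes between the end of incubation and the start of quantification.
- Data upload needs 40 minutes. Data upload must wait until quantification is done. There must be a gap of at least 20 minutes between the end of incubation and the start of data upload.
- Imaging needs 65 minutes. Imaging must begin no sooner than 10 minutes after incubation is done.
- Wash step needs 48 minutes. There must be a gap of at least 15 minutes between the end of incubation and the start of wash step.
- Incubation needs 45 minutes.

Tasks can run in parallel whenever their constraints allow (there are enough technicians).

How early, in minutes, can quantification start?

Incubation can start immediately at minute 0; it finishes at minute 45.
Imaging cannot begin until incubation (finishes minute 45, plus 10-minute gap → minute 55). It runs from minute 55 to 55 + 65 = minute 120.
Wash step waits on incubation (finishes minute 45, plus 15-minute gap → minute 60), so it starts at minute 60 and finishes at 60 + 48 = minute 108.
Quantification waits on wash step (finishes minute 108, plus 5-minute gap → minute 113); imaging (finishes minute 120); incubation (finishes minute 45, plus 20-minute gap → minute 65). The latest of these is minute 120, which is the earliest quantification can start.

120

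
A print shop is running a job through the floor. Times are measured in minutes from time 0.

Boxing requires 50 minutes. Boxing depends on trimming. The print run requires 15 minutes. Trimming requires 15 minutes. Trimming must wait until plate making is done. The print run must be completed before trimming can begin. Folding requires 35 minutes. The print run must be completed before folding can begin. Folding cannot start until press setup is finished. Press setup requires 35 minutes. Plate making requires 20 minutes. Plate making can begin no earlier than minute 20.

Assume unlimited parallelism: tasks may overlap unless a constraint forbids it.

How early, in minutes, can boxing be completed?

105

The print run has no prerequisites, so it starts at minute 0 and finishes at minute 15.
Plate making waits on its own release at minute 20, so it starts at minute 20 and finishes at 20 + 20 = minute 40.
Trimming cannot start until plate making (finishes minute 40); the print run (finishes minute 15). The controlling bound is minute 40, so trimming finishes at 40 + 15 = minute 55.
After trimming (finishes minute 55), boxing can start at minute 55 and finishes at minute 105.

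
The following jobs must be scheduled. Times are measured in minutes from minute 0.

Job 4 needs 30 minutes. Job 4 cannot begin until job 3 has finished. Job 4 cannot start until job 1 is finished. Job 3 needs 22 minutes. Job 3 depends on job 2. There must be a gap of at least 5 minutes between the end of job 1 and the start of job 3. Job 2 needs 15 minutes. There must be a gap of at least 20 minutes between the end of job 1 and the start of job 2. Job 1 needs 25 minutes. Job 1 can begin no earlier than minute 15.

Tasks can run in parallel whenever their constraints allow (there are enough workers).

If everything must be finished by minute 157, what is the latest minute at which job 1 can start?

45

Job 4 has no dependents, so it just needs to finish by minute 157. Starting by 157 − 30 = minute 127 achieves that.
Job 3 has to be done before job 4 (must start by minute 127). That means finishing by minute 127, i.e. starting by 127 − 22 = minute 105.
Job 2 has to be done before job 3 (must start by minute 105). That means finishing by minute 105, i.e. starting by 105 − 15 = minute 90.
For job 1: job 2 (must start by minute 90, minus 20-minute gap → minute 70); job 3 (must start by minute 105, minus 5-minute gap → minute 100); job 4 (must start by minute 127). The most restrictive is minute 70; with a 25-minute duration, job 1 must start by minute 45.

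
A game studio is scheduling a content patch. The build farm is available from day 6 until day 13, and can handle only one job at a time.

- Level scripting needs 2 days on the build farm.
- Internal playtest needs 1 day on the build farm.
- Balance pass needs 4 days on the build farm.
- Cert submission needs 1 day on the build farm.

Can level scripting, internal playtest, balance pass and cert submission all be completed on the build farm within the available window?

No

The build farm window is 13 − 6 = 7 days.
Running back to back, the jobs need 2 + 1 + 4 + 1 = 8 days on the build farm.
Since 8 > 7, they cannot all fit.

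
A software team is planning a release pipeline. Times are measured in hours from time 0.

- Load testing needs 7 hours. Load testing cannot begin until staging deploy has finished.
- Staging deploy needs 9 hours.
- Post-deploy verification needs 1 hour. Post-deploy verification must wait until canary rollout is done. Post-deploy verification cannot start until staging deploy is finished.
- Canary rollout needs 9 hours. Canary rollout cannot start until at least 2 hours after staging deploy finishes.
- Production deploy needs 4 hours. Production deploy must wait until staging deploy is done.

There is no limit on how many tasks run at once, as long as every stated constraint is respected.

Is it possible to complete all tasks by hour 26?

Yes

Staging deploy can start immediately at hour 0; it finishes at hour 9.
Production deploy waits on staging deploy (finishes hour 9), so it starts at hour 9 and finishes at 9 + 4 = hour 13.
Load testing waits on staging deploy (finishes hour 9), so it starts at hour 9 and finishes at 9 + 7 = hour 16.
Canary rollout cannot begin until staging deploy (finishes hour 9, plus 2-hour gap → hour 11). It runs from hour 11 to 11 + 9 = hour 20.
Post-deploy verification cannot start until canary rollout (finishes hour 20); staging deploy (finishes hour 9). The controlling bound is hour 20, so post-deploy verification finishes at 20 + 1 = hour 21.
Every task is finished by hour 21, which is no later than the deadline of 26, so the schedule is feasible.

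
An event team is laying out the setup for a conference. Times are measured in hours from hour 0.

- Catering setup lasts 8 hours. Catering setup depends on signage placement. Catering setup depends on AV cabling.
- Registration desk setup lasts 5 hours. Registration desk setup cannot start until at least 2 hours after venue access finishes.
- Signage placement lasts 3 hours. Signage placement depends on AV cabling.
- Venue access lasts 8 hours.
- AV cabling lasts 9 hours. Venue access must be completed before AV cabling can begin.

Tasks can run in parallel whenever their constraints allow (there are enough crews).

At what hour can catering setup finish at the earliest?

28

Venue access has no prerequisites, so it starts at hour 0 and finishes at hour 8.
After venue access (finishes hour 8), AV cabling can start at hour 8 and finishes at hour 17.
After AV cabling (finishes hour 17), signage placement can start at hour 17 and finishes at hour 20.
Catering setup needs all of signage placement (finishes hour 20); AV cabling (finishes hour 17). That puts its earliest start at hour 20; it finishes at 20 + 8 = hour 28.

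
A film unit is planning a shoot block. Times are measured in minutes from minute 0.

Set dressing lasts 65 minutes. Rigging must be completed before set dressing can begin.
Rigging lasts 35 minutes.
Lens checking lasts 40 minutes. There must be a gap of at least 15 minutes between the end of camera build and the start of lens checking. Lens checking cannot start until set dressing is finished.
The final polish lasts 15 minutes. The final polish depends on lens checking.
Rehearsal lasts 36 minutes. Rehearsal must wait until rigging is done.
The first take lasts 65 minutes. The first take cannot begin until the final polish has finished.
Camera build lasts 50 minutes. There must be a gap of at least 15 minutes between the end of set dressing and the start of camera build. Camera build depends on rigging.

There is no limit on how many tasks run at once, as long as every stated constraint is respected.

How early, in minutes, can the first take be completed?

Rigging has no prerequisites, so it starts at minute 0 and finishes at minute 35.
Set dressing waits on rigging (finishes minute 35), so it starts at minute 35 and finishes at 35 + 65 = minute 100.
Camera build needs all of set dressing (finishes minute 100, plus 15-minute gap → minute 115); rigging (finishes minute 35). That puts its earliest start at minute 115; it finishes at 115 + 50 = minute 165.
Lens checking cannot start until camera build (finishes minute 165, plus 15-minute gap → minute 180); set dressing (finishes minute 100). The controlling bound is minute 180, so lens checking finishes at 180 + 40 = minute 220.
After lens checking (finishes minute 220), the final polish can start at minute 220 and finishes at minute 235.
The first take cannot begin until the final polish (finishes minute 235). It runs from minute 235 to 235 + 65 = minute 300.

300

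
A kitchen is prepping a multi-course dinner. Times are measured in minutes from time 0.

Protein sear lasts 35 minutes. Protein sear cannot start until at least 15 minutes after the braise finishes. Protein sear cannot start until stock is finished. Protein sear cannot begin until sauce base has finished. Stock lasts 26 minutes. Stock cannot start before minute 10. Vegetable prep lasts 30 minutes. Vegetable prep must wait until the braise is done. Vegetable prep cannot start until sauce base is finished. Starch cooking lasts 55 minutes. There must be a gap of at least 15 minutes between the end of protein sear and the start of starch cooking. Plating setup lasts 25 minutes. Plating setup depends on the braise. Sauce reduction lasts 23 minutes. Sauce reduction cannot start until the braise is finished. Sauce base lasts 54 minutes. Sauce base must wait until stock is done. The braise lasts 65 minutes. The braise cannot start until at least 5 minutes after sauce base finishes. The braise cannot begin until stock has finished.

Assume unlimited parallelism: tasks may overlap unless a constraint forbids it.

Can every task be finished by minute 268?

No

Stock cannot begin until its own release at minute 10. It runs from minute 10 to 10 + 26 = minute 36.
Sauce base waits on stock (finishes minute 36), so it starts at minute 36 and finishes at 36 + 54 = minute 90.
The braise cannot start until sauce base (finishes minute 90, plus 5-minute gap → minute 95); stock (finishes minute 36). The controlling bound is minute 95, so the braise finishes at 95 + 65 = minute 160.
After the braise (finishes minute 160), plating setup can start at minute 160 and finishes at minute 185.
After the braise (finishes minute 160), sauce reduction can start at minute 160 and finishes at minute 183.
For vegetable prep: the braise (finishes minute 160); sauce base (finishes minute 90). Taking the maximum gives a start of minute 160, and it finishes at 160 + 30 = minute 190.
Protein sear cannot start until the braise (finishes minute 160, plus 15-minute gap → minute 175); stock (finishes minute 36); sauce base (finishes minute 90). The controlling bound is minute 175, so protein sear finishes at 175 + 35 = minute 210.
After protein sear (finishes minute 210, plus 15-minute gap → minute 225), starch cooking can start at minute 225 and finishes at minute 280.
The earliest everything can be done is minute 280, which is after the deadline of 268, so it is not possible.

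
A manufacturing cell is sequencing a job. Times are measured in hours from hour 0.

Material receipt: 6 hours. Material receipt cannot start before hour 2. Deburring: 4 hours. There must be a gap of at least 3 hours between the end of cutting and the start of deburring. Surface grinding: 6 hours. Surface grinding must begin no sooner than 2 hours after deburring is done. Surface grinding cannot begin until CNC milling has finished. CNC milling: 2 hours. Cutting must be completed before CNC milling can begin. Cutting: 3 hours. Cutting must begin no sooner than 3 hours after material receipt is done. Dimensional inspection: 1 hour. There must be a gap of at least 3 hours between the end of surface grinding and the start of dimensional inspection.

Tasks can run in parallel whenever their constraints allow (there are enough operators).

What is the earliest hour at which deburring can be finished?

21

Material receipt waits on its own release at hour 2, so it starts at hour 2 and finishes at 2 + 6 = hour 8.
Cutting waits on material receipt (finishes hour 8, plus 3-hour gap → hour 11), so it starts at hour 11 and finishes at 11 + 3 = hour 14.
Deburring waits on cutting (finishes hour 14, plus 3-hour gap → hour 17), so it starts at hour 17 and finishes at 17 + 4 = hour 21.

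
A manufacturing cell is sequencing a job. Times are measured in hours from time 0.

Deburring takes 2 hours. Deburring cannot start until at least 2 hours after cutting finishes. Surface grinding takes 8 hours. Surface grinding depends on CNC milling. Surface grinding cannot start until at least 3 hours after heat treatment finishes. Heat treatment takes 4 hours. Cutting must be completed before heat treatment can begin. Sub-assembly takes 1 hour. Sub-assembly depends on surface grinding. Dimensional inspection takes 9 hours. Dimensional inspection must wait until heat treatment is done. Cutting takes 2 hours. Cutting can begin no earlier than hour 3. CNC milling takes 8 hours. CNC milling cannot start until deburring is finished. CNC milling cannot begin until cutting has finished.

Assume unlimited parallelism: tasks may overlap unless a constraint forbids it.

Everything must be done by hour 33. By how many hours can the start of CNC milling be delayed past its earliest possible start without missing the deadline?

Cutting waits on its own release at hour 3, so it starts at hour 3 and finishes at 3 + 2 = hour 5.
Deburring waits on cutting (finishes hour 5, plus 2-hour gap → hour 7), so it starts at hour 7 and finishes at 7 + 2 = hour 9.
CNC milling needs all of deburring (finishes hour 9); cutting (finishes hour 5). That puts its earliest start at hour 9; it finishes at 9 + 8 = hour 17.

Working backward from the deadline:
Sub-assembly must finish by hour 33; it takes 1 hour, so it must start by 33 − 1 = hour 32.
Since sub-assembly (must start by hour 32) depends on it, surface grinding must finish by hour 32. Backing off its 8-hour duration gives a latest start of hour 24.
CNC milling feeds into surface grinding (must start by hour 24); so CNC milling must finish by hour 24 and therefore start by hour 16.
So CNC milling can start as early as hour 9 and as late as hour 16, giving 16 − 9 = 7 hours of slack.

7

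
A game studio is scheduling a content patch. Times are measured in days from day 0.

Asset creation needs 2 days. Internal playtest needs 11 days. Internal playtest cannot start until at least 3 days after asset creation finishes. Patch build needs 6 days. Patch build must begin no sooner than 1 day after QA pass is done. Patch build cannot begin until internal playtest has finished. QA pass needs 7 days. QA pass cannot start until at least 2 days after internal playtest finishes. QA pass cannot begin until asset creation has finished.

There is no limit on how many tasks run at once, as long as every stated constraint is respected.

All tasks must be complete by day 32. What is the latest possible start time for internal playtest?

5

To finish by day 32, patch build (duration 6) must start no later than day 26.
Since patch build (must start by day 26, minus 1-day gap → day 25) depends on it, QA pass must finish by day 25. Backing off its 7-day duration gives a latest start of day 18.
Internal playtest has several dependents: QA pass (must start by day 18, minus 2-day gap → day 16); patch build (must start by day 26). The earliest of those limits is day 16, so internal playtest must start by 16 − 11 = day 5.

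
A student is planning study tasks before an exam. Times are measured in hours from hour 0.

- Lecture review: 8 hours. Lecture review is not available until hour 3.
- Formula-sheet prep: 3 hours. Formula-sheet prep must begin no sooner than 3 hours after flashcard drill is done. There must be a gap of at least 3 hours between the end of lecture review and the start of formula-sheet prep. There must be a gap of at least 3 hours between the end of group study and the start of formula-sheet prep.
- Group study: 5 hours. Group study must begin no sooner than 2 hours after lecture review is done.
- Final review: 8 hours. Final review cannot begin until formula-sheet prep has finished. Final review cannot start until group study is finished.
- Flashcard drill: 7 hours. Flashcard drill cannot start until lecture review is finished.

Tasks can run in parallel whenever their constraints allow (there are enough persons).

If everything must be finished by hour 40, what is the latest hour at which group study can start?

21

Final review must finish by hour 40; it takes 8 hours, so it must start by 40 − 8 = hour 32.
Since final review (must start by hour 32) depends on it, formula-sheet prep must finish by hour 32. Backing off its 3-hour duration gives a latest start of hour 29.
Group study feeds formula-sheet prep (must start by hour 29, minus 3-hour gap → hour 26); final review (must start by hour 32). Taking the minimum, group study must finish by hour 26 and start by 26 − 5 = hour 21.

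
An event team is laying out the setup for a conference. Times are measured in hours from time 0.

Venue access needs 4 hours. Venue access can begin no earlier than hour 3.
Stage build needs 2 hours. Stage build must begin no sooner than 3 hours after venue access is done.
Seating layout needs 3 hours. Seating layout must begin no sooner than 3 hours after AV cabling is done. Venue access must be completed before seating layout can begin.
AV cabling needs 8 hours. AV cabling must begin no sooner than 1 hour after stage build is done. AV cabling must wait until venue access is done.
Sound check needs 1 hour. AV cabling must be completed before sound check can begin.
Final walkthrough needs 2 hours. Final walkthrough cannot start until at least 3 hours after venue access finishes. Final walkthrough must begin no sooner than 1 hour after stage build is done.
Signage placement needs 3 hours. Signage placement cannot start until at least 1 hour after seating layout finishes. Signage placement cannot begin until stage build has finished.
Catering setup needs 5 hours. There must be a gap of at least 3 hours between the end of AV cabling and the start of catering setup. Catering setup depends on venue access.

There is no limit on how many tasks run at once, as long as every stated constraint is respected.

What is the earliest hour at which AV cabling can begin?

Venue access waits on its own release at hour 3, so it starts at hour 3 and finishes at 3 + 4 = hour 7.
Stage build cannot begin until venue access (finishes hour 7, plus 3-hour gap → hour 10). It runs from hour 10 to 10 + 2 = hour 12.
AV cabling waits on stage build (finishes hour 12, plus 1-hour gap → hour 13); venue access (finishes hour 7). The latest of these is hour 13, which is the earliest AV cabling can start.

13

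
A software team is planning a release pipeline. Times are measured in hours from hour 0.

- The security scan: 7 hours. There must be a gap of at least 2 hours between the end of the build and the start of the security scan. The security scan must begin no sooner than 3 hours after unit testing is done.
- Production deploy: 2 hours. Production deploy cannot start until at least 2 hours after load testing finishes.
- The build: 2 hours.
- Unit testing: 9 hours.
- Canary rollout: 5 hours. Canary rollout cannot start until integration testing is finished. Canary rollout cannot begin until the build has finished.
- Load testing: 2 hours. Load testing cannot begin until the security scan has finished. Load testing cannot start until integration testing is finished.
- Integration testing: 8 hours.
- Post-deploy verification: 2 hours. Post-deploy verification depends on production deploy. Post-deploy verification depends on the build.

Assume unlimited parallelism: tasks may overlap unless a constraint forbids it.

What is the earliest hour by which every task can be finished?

Nothing blocks integration testing, so it runs from hour 0 to hour 8.
Unit testing has no prerequisites, so it starts at hour 0 and finishes at hour 9.
The build can start immediately at hour 0; it finishes at hour 2.
Canary rollout has to wait for integration testing (finishes hour 8); the build (finishes hour 2). The latest of these is hour 8, so canary rollout runs hour 8 to 8 + 5 = hour 13.
The security scan cannot start until the build (finishes hour 2, plus 2-hour gap → hour 4); unit testing (finishes hour 9, plus 3-hour gap → hour 12). The controlling bound is hour 12, so the security scan finishes at 12 + 7 = hour 19.
Load testing has to wait for the security scan (finishes hour 19); integration testing (finishes hour 8). The latest of these is hour 19, so load testing runs hour 19 to 19 + 2 = hour 21.
Production deploy waits on load testing (finishes hour 21, plus 2-hour gap → hour 23), so it starts at hour 23 and finishes at 23 + 2 = hour 25.
Post-deploy verification cannot start until production deploy (finishes hour 25); the build (finishes hour 2). The controlling bound is hour 25, so post-deploy verification finishes at 25 + 2 = hour 27.
All tasks are finished once the last one completes. Finish times: The build at 2, Unit testing at 9, Integration testing at 8, The security scan at 19, Canary rollout at 13, Load testing at 21, Production deploy at 25, Post-deploy verification at 27. The latest is hour 27.

27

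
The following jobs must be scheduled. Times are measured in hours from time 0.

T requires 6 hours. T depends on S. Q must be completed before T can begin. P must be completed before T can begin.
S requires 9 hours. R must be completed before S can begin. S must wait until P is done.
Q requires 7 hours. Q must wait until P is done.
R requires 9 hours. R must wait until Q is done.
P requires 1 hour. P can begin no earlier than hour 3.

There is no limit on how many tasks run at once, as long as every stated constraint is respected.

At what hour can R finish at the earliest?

P cannot begin until its own release at hour 3. It runs from hour 3 to 3 + 1 = hour 4.
After P (finishes hour 4), Q can start at hour 4 and finishes at hour 11.
After Q (finishes hour 11), R can start at hour 11 and finishes at hour 20.

20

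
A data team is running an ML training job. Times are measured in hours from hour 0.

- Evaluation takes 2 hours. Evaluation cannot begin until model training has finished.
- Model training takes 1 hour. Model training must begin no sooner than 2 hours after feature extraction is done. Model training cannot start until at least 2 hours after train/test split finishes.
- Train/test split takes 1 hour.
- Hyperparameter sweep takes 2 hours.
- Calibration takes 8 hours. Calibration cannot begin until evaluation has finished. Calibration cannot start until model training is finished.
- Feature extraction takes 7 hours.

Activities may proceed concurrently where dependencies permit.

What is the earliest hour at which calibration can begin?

12

Train/test split has no prerequisites, so it starts at hour 0 and finishes at hour 1.
Feature extraction has no prerequisites, so it starts at hour 0 and finishes at hour 7.
Model training needs all of feature extraction (finishes hour 7, plus 2-hour gap → hour 9); train/test split (finishes hour 1, plus 2-hour gap → hour 3). That puts its earliest start at hour 9; it finishes at 9 + 1 = hour 10.
After model training (finishes hour 10), evaluation can start at hour 10 and finishes at hour 12.
Calibration waits on evaluation (finishes hour 12); model training (finishes hour 10). The latest of these is hour 12, which is the earliest calibration can start.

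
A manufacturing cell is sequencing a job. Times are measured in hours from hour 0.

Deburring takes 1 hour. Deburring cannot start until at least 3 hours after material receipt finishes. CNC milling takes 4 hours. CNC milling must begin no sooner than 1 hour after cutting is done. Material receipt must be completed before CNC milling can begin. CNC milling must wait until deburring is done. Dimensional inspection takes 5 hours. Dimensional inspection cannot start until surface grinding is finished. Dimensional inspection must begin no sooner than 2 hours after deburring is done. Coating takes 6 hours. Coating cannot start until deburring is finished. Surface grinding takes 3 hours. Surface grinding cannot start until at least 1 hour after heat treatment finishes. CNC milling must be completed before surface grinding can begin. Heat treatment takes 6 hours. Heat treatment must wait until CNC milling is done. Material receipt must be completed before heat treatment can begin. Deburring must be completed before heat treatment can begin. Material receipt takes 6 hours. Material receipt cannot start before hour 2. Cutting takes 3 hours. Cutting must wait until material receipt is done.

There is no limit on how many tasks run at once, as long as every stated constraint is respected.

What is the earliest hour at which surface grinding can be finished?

After its own release at hour 2, material receipt can start at hour 2 and finishes at hour 8.
Deburring cannot begin until material receipt (finishes hour 8, plus 3-hour gap → hour 11). It runs from hour 11 to 11 + 1 = hour 12.
Cutting waits on material receipt (finishes hour 8), so it starts at hour 8 and finishes at 8 + 3 = hour 11.
CNC milling cannot start until cutting (finishes hour 11, plus 1-hour gap → hour 12); material receipt (finishes hour 8); deburring (finishes hour 12). The controlling bound is hour 12, so CNC milling finishes at 12 + 4 = hour 16.
Heat treatment has to wait for CNC milling (finishes hour 16); material receipt (finishes hour 8); deburring (finishes hour 12). The latest of these is hour 16, so heat treatment runs hour 16 to 16 + 6 = hour 22.
For surface grinding: heat treatment (finishes hour 22, plus 1-hour gap → hour 23); CNC milling (finishes hour 16). Taking the maximum gives a start of hour 23, and it finishes at 23 + 3 = hour 26.

26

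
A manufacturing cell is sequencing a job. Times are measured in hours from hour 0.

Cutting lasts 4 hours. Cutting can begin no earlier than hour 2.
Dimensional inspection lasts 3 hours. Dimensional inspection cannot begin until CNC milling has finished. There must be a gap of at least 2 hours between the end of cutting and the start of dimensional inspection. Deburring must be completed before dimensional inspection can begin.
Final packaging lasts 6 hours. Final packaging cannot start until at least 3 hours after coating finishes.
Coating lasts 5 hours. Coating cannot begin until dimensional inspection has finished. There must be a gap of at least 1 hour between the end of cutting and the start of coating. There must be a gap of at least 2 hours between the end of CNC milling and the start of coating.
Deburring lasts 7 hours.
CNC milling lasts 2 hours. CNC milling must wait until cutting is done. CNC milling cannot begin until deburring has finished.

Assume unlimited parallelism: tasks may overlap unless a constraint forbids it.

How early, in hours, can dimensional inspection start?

9

Deburring has no prerequisites, so it starts at hour 0 and finishes at hour 7.
Cutting waits on its own release at hour 2, so it starts at hour 2 and finishes at 2 + 4 = hour 6.
For CNC milling: cutting (finishes hour 6); deburring (finishes hour 7). Taking the maximum gives a start of hour 7, and it finishes at 7 + 2 = hour 9.
Dimensional inspection waits on CNC milling (finishes hour 9); cutting (finishes hour 6, plus 2-hour gap → hour 8); deburring (finishes hour 7). The latest of these is hour 9, which is the earliest dimensional inspection can start.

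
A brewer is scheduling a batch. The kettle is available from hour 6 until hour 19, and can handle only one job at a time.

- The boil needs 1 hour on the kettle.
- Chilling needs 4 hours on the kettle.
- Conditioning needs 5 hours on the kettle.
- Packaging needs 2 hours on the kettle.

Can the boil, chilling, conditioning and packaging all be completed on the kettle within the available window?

The kettle window is 19 − 6 = 13 hours.
Running back to back, the jobs need 1 + 4 + 5 + 2 = 12 hours on the kettle.
Since 12 ≤ 13, they fit within the window.

Yes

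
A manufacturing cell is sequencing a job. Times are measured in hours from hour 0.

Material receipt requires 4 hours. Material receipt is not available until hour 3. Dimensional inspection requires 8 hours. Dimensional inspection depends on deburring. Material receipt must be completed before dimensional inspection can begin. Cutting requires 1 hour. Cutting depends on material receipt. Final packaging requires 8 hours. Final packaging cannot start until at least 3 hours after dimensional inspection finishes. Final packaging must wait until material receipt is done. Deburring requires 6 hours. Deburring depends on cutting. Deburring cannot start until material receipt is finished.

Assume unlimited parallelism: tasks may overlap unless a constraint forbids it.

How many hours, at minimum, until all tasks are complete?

33

Material receipt waits on its own release at hour 3, so it starts at hour 3 and finishes at 3 + 4 = hour 7.
Cutting waits on material receipt (finishes hour 7), so it starts at hour 7 and finishes at 7 + 1 = hour 8.
For deburring: cutting (finishes hour 8); material receipt (finishes hour 7). Taking the maximum gives a start of hour 8, and it finishes at 8 + 6 = hour 14.
Dimensional inspection has to wait for deburring (finishes hour 14); material receipt (finishes hour 7). The latest of these is hour 14, so dimensional inspection runs hour 14 to 14 + 8 = hour 22.
Final packaging cannot start until dimensional inspection (finishes hour 22, plus 3-hour gap → hour 25); material receipt (finishes hour 7). The controlling bound is hour 25, so final packaging finishes at 25 + 8 = hour 33.
All tasks are finished once the last one completes. Finish times: Material receipt at 7, Cutting at 8, Deburring at 14, Dimensional inspection at 22, Final packaging at 33. The latest is hour 33.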